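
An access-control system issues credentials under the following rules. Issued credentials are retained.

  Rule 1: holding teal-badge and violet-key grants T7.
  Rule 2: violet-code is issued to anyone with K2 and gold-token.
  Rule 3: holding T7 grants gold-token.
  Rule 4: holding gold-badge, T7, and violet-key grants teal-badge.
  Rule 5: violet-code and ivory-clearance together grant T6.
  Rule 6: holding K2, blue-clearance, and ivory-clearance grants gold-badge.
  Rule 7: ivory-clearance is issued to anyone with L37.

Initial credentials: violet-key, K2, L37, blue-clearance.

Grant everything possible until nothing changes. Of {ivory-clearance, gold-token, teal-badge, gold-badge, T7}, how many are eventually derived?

Holding L37 grants ivory-clearance (Rule 7).
Holding K2, blue-clearance, and ivory-clearance grants gold-badge (Rule 6).
ivory-clearance: reached.
gold-token would need T7 (Rule 3), but T7 is never granted.
teal-badge would need gold-badge, T7, and violet-key (Rule 4), but T7 is never granted.
gold-badge: reached.
T7 would need teal-badge and violet-key (Rule 1), but teal-badge is never granted.
Reached: ivory-clearance and gold-badge — 2 of the 5.

2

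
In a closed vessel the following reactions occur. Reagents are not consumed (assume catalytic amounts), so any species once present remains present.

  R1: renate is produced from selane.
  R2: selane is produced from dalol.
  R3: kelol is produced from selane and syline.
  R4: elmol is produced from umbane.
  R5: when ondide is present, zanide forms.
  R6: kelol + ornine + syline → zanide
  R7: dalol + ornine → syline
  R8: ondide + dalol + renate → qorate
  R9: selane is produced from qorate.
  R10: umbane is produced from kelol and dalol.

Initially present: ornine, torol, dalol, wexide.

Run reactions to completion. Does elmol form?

dalol and ornine present → syline forms (R7).
dalol present → selane forms (R2).
selane and syline present → kelol forms (R3).
kelol and dalol present → umbane forms (R10).
umbane present → elmol forms (R4).

Yes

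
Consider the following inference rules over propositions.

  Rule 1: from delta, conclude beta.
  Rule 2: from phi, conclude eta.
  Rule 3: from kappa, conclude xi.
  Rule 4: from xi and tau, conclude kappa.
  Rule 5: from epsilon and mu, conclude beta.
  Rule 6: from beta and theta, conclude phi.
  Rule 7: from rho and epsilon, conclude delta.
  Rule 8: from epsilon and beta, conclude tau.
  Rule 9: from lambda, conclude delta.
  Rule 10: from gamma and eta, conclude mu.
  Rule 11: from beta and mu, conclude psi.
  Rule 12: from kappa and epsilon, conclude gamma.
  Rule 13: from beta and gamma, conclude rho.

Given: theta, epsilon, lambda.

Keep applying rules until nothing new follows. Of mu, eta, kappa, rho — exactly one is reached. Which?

eta

lambda holds, so delta follows (Rule 9).
From delta, Rule 1 gives beta.
From beta and theta, Rule 6 gives phi.
From phi, Rule 2 gives eta.
kappa would need xi and tau (Rule 4), but xi is never established. mu would need gamma and eta (Rule 10), but gamma is never established. rho would need beta and gamma (Rule 13), but gamma is never established.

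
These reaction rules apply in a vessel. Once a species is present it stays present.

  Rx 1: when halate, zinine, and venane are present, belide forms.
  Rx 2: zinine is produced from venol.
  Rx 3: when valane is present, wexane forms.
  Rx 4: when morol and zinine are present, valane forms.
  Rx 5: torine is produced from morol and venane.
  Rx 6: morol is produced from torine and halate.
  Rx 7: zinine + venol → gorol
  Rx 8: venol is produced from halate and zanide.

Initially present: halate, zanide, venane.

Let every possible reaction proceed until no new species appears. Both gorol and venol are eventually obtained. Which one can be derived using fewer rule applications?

venol: halate and zanide present → venol forms (Rx 8). [1 rule application]
gorol: halate and zanide present → venol forms (Rx 8). venol present → zinine forms (Rx 2). zinine and venol present → gorol forms (Rx 7). [3 rule applications]
venol needs fewer.

venol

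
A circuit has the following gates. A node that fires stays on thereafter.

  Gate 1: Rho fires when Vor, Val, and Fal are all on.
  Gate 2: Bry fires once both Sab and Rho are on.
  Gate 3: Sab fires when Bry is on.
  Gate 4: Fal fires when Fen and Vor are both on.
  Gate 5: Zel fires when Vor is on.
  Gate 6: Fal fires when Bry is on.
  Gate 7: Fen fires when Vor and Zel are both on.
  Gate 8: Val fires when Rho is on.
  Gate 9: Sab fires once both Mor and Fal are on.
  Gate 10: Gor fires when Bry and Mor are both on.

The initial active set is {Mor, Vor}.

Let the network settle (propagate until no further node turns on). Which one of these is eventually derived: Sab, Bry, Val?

Gate 5: Vor on → Zel on.
Vor and Zel are on, so Fen fires (Gate 7).
Fen and Vor are on, so Fal fires (Gate 4).
Gate 9: Mor and Fal on → Sab on.
Val would need Rho (Gate 8), but Rho never turns on. Bry would need Sab and Rho (Gate 2), but Rho never turns on.

Sab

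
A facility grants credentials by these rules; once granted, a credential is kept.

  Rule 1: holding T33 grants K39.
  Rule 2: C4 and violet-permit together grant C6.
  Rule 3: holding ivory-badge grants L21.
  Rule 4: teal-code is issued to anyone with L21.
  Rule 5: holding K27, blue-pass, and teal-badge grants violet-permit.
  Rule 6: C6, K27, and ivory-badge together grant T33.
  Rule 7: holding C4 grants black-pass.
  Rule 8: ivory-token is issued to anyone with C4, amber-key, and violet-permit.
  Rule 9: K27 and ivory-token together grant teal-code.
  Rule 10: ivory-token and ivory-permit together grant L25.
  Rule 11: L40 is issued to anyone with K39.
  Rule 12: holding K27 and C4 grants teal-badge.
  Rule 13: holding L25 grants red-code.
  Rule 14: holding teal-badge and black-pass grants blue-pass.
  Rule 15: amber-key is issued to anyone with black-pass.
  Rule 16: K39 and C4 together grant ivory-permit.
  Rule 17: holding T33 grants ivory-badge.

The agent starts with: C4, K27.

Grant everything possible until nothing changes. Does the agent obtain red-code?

No

red-code would need L25 (Rule 13), but L25 is never granted.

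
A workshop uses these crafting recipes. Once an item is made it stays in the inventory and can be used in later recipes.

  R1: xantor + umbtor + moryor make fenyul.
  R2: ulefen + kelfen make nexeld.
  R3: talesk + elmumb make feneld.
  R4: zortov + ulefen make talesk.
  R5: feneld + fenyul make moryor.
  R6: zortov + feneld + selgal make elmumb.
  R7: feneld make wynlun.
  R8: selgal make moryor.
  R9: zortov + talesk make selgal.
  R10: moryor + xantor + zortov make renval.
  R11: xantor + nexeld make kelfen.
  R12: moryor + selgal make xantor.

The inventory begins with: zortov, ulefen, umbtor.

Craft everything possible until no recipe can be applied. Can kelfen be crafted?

kelfen would need xantor and nexeld (R11), but nexeld is never obtained.

No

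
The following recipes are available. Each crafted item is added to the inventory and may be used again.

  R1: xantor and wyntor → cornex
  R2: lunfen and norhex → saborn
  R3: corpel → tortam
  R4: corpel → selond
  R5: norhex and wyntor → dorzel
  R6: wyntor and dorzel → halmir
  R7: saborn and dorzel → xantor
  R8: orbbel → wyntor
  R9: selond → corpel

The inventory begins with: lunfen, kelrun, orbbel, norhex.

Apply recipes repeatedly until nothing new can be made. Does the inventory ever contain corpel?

No

corpel would need selond (R9), but selond is never obtained.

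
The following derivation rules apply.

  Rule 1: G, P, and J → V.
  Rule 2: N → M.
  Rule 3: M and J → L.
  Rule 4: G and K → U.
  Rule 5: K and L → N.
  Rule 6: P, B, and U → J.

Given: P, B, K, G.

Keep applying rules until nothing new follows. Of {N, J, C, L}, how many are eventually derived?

1

From G and K, Rule 4 gives U.
From P, B, and U, Rule 6 gives J.
N would need K and L (Rule 5), but L is never established.
J: reached.
No rule produces C, and it is not given.
L would need M and J (Rule 3), but M is never established.
Reached: J — 1 of the 4.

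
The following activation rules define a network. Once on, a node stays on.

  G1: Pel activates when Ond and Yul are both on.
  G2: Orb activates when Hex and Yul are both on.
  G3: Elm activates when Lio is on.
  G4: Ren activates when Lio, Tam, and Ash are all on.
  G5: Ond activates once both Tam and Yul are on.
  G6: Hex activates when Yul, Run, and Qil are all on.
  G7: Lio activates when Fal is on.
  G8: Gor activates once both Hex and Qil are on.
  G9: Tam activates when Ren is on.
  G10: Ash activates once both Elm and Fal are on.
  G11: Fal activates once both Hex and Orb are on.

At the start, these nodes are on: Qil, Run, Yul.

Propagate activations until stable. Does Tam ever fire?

Tam would need Ren (G9), but Ren never turns on.

No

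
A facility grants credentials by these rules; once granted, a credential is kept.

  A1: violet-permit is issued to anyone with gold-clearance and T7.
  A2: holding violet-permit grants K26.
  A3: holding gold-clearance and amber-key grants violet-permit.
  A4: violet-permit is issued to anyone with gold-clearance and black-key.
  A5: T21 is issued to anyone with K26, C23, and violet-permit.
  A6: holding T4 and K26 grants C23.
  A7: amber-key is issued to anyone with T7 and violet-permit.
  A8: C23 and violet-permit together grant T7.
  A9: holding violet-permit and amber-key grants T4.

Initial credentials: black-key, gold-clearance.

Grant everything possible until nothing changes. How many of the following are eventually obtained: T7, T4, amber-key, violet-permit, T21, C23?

1

Holding gold-clearance and black-key grants violet-permit (A4).
T7 would need C23 and violet-permit (A8), but C23 is never granted.
T4 would need violet-permit and amber-key (A9), but amber-key is never granted.
amber-key would need T7 and violet-permit (A7), but T7 is never granted.
violet-permit: reached.
T21 would need K26, C23, and violet-permit (A5), but C23 is never granted.
C23 would need T4 and K26 (A6), but T4 is never granted.
Reached: violet-permit — 1 of the 6.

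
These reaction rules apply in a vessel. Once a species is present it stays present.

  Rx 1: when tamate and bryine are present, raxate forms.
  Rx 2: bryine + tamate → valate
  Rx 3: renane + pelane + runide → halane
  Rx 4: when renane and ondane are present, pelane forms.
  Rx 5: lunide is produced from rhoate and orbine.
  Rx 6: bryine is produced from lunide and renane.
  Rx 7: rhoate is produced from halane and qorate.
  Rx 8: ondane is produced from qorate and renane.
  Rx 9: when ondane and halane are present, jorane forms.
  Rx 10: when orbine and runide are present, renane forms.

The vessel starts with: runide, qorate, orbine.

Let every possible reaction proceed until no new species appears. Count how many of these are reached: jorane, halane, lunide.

3

orbine and runide present → renane forms (Rx 10).
qorate and renane present → ondane forms (Rx 8).
renane and ondane present → pelane forms (Rx 4).
renane, pelane, and runide present → halane forms (Rx 3).
ondane and halane present → jorane forms (Rx 9).
halane and qorate present → rhoate forms (Rx 7).
rhoate and orbine present → lunide forms (Rx 5).
jorane: reached.
halane: reached.
lunide: reached.
All 3 are reached.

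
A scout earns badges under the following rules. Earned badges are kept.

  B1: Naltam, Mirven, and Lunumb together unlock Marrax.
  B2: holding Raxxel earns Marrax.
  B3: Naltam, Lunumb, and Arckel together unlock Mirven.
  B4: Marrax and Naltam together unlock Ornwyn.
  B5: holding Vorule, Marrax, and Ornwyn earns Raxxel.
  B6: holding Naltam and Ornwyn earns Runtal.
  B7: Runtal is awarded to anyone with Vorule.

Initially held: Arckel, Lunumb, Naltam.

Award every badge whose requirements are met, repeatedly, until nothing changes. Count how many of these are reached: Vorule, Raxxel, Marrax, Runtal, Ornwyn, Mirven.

With Naltam, Lunumb, and Arckel, Mirven is earned (B3).
With Naltam, Mirven, and Lunumb, Marrax is earned (B1).
With Marrax and Naltam, Ornwyn is earned (B4).
With Naltam and Ornwyn, Runtal is earned (B6).
No rule produces Vorule, and it is not given.
Raxxel would need Vorule, Marrax, and Ornwyn (B5), but Vorule is never earned.
Marrax: reached.
Runtal: reached.
Ornwyn: reached.
Mirven: reached.
Reached: Marrax, Runtal, Ornwyn, and Mirven — 4 of the 6.

4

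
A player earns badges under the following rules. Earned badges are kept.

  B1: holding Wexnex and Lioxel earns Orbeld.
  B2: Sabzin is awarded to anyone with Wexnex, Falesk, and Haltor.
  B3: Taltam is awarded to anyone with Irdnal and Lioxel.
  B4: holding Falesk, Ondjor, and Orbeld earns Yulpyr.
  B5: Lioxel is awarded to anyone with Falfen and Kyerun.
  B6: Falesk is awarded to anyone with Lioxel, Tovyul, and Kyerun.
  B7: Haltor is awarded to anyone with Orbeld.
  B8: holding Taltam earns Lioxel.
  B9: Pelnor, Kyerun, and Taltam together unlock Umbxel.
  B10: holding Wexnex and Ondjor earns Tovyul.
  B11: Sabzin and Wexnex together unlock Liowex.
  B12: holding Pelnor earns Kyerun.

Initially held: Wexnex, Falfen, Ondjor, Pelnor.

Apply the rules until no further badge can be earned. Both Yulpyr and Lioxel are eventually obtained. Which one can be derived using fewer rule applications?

Lioxel: With Pelnor, Kyerun is earned (B12). With Falfen and Kyerun, Lioxel is earned (B5). [2 rule applications]
Yulpyr: With Wexnex and Ondjor, Tovyul is earned (B10). With Pelnor, Kyerun is earned (B12). With Falfen and Kyerun, Lioxel is earned (B5). With Wexnex and Lioxel, Orbeld is earned (B1). With Lioxel, Tovyul, and Kyerun, Falesk is earned (B6). With Falesk, Ondjor, and Orbeld, Yulpyr is earned (B4). [6 rule applications]
Lioxel needs fewer.

Lioxel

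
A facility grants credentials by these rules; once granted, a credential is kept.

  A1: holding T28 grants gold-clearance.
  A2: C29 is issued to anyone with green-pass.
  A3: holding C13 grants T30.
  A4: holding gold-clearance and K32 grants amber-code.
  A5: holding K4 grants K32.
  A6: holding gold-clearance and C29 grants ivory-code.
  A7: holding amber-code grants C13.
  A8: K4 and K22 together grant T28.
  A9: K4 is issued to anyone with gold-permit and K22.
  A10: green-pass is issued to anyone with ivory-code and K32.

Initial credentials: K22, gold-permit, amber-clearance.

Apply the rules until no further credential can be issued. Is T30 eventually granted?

Yes

Holding gold-permit and K22 grants K4 (A9).
Holding K4 and K22 grants T28 (A8).
Holding K4 grants K32 (A5).
Holding T28 grants gold-clearance (A1).
Holding gold-clearance and K32 grants amber-code (A4).
Holding amber-code grants C13 (A7).
Holding C13 grants T30 (A3).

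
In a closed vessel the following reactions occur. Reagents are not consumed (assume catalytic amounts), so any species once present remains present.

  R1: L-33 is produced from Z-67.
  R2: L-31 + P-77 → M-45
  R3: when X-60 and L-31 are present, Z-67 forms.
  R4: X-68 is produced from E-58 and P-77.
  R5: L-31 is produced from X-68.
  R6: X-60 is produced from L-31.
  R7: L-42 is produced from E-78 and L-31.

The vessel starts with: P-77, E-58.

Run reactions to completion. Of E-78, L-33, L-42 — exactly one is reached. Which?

L-33

E-58 and P-77 present → X-68 forms (R4).
X-68 present → L-31 forms (R5).
L-31 present → X-60 forms (R6).
X-60 and L-31 present → Z-67 forms (R3).
Z-67 present → L-33 forms (R1).
L-42 would need E-78 and L-31 (R7), but E-78 never forms. No rule produces E-78, and it is not given.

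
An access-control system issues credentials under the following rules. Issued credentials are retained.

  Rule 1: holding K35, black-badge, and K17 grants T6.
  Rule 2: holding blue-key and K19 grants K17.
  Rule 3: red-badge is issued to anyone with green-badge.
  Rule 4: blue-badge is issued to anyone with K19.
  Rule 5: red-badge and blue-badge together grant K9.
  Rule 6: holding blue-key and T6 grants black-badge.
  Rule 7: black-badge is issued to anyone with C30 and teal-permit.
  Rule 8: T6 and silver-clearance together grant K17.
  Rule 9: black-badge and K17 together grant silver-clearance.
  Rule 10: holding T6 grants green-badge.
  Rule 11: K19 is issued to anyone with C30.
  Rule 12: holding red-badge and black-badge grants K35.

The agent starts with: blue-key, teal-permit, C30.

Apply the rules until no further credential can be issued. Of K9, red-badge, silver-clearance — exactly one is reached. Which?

Holding C30 and teal-permit grants black-badge (Rule 7).
Holding C30 grants K19 (Rule 11).
Holding blue-key and K19 grants K17 (Rule 2).
Holding black-badge and K17 grants silver-clearance (Rule 9).
red-badge would need green-badge (Rule 3), but green-badge is never granted. K9 would need red-badge and blue-badge (Rule 5), but red-badge is never granted.

silver-clearance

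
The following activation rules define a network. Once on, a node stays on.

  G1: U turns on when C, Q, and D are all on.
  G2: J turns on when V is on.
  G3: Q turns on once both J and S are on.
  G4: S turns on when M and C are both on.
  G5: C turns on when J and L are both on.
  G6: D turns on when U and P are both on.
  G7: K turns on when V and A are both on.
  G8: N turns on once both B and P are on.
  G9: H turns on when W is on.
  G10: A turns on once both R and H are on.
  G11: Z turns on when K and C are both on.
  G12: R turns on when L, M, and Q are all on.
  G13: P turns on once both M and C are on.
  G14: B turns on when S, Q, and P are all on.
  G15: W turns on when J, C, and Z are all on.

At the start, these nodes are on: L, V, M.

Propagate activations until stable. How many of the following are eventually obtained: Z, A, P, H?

1

V is on, so J turns on (G2).
J and L are on, so C turns on (G5).
G13: M and C on → P on.
Z would need K and C (G11), but K never turns on.
A would need R and H (G10), but H never turns on.
P: reached.
H would need W (G9), but W never turns on.
Reached: P — 1 of the 4.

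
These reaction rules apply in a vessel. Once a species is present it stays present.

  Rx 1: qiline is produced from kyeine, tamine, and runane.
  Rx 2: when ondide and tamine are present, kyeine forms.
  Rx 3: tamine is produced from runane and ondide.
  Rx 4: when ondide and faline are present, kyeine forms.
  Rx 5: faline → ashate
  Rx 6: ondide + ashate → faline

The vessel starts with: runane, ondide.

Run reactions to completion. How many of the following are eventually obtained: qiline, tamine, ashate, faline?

runane and ondide present → tamine forms (Rx 3).
ondide and tamine present → kyeine forms (Rx 2).
kyeine, tamine, and runane present → qiline forms (Rx 1).
qiline: reached.
tamine: reached.
ashate would need faline (Rx 5), but faline never forms.
faline would need ondide and ashate (Rx 6), but ashate never forms.
Reached: qiline and tamine — 2 of the 4.

2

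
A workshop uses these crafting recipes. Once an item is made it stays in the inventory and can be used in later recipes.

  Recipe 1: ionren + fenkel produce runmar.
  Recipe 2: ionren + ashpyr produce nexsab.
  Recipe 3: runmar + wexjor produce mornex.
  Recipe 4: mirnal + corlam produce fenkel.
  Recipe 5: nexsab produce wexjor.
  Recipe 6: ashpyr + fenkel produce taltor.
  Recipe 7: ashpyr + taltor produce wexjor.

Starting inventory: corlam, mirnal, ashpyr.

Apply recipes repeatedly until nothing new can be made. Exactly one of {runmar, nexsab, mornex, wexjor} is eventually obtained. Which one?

wexjor

Using Recipe 4, mirnal and corlam make fenkel.
ashpyr + fenkel → taltor (Recipe 6).
ashpyr + taltor → wexjor (Recipe 7).
runmar would need ionren and fenkel (Recipe 1), but ionren is never obtained. mornex would need runmar and wexjor (Recipe 3), but runmar is never obtained. nexsab would need ionren and ashpyr (Recipe 2), but ionren is never obtained.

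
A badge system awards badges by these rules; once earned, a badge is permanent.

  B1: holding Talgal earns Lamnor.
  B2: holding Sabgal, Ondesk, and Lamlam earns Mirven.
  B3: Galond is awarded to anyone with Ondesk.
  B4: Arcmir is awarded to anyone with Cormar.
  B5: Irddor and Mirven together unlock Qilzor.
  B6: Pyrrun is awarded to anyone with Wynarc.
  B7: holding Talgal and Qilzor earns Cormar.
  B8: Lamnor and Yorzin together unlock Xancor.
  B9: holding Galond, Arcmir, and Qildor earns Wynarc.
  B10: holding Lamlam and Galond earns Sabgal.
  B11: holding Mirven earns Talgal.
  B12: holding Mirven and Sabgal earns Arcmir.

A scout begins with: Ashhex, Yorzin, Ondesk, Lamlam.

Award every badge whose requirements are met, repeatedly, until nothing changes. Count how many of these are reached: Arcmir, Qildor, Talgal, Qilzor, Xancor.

With Ondesk, Galond is earned (B3).
With Lamlam and Galond, Sabgal is earned (B10).
With Sabgal, Ondesk, and Lamlam, Mirven is earned (B2).
With Mirven and Sabgal, Arcmir is earned (B12).
With Mirven, Talgal is earned (B11).
With Talgal, Lamnor is earned (B1).
With Lamnor and Yorzin, Xancor is earned (B8).
Arcmir: reached.
No rule produces Qildor, and it is not given.
Talgal: reached.
Qilzor would need Irddor and Mirven (B5), but Irddor is never earned.
Xancor: reached.
Reached: Arcmir, Talgal, and Xancor — 3 of the 5.

3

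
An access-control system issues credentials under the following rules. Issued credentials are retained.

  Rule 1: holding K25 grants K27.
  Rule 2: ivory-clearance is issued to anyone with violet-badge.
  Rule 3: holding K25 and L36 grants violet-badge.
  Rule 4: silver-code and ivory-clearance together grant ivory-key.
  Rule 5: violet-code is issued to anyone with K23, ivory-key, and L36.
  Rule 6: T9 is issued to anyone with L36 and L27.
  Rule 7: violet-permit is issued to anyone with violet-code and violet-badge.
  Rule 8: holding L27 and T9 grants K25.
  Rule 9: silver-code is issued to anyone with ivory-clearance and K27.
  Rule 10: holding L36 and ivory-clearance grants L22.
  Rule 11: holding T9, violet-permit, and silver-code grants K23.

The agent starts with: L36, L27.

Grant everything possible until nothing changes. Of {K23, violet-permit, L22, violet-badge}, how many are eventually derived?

Holding L36 and L27 grants T9 (Rule 6).
Holding L27 and T9 grants K25 (Rule 8).
Holding K25 and L36 grants violet-badge (Rule 3).
Holding violet-badge grants ivory-clearance (Rule 2).
Holding L36 and ivory-clearance grants L22 (Rule 10).
K23 would need T9, violet-permit, and silver-code (Rule 11), but violet-permit is never granted.
violet-permit would need violet-code and violet-badge (Rule 7), but violet-code is never granted.
L22: reached.
violet-badge: reached.
Reached: L22 and violet-badge — 2 of the 4.

2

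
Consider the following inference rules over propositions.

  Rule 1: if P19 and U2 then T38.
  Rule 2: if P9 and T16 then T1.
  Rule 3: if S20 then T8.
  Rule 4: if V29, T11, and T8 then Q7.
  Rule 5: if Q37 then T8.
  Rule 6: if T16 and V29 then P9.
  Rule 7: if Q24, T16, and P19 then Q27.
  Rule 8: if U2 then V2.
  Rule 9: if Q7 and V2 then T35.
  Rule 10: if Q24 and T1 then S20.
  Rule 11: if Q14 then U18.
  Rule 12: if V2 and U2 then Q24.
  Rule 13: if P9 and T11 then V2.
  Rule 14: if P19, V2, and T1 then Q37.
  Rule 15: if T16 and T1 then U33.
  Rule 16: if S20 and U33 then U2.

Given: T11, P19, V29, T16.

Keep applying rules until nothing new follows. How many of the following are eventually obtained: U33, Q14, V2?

2

From T16 and V29, Rule 6 gives P9.
P9 and T11 hold, so V2 follows (Rule 13).
From P9 and T16, Rule 2 gives T1.
From T16 and T1, Rule 15 gives U33.
U33: reached.
No rule produces Q14, and it is not given.
V2: reached.
Reached: U33 and V2 — 2 of the 3.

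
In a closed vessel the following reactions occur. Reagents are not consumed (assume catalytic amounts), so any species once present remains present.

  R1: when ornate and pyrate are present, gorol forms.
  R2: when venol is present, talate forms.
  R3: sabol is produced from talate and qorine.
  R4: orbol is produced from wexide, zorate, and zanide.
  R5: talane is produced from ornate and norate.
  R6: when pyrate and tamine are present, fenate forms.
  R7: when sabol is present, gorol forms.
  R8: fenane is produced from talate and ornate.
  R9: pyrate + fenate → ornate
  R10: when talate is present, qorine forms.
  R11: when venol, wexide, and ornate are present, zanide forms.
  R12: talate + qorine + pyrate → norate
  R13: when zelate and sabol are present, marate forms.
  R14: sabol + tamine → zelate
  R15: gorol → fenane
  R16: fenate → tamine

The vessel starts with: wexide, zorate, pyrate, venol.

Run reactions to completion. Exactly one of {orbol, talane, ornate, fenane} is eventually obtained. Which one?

venol present → talate forms (R2).
talate present → qorine forms (R10).
talate and qorine present → sabol forms (R3).
sabol present → gorol forms (R7).
gorol present → fenane forms (R15).
talane would need ornate and norate (R5), but ornate never forms. orbol would need wexide, zorate, and zanide (R4), but zanide never forms. ornate would need pyrate and fenate (R9), but fenate never forms.

fenane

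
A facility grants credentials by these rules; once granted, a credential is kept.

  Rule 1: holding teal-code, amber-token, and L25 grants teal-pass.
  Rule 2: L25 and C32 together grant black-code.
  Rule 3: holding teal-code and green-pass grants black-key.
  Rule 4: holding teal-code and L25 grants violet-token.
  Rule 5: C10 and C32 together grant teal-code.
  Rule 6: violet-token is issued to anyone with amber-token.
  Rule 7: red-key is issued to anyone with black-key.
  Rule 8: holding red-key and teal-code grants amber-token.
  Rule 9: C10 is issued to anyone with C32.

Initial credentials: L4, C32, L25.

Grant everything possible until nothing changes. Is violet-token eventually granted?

Yes

Holding C32 grants C10 (Rule 9).
Holding C10 and C32 grants teal-code (Rule 5).
Holding teal-code and L25 grants violet-token (Rule 4).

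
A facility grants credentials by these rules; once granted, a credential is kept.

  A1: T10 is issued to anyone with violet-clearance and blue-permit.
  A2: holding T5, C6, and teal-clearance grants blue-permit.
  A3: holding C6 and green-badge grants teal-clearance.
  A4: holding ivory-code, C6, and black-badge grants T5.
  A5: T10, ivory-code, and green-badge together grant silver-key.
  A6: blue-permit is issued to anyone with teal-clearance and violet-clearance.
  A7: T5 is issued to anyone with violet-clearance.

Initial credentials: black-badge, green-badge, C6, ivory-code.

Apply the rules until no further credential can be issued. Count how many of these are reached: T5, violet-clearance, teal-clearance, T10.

Holding C6 and green-badge grants teal-clearance (A3).
Holding ivory-code, C6, and black-badge grants T5 (A4).
T5: reached.
No rule produces violet-clearance, and it is not given.
teal-clearance: reached.
T10 would need violet-clearance and blue-permit (A1), but violet-clearance is never granted.
Reached: T5 and teal-clearance — 2 of the 4.

2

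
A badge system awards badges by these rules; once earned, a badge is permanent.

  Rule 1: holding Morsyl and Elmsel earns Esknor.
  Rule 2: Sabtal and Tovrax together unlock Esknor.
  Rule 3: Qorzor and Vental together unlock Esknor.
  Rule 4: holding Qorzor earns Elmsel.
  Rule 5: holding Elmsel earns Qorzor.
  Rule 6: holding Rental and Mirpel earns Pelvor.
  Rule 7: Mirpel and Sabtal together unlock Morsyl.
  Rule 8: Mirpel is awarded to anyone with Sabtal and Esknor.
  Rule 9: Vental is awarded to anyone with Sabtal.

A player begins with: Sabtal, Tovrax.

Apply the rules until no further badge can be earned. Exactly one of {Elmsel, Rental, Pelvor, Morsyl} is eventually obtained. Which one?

With Sabtal and Tovrax, Esknor is earned (Rule 2).
With Sabtal and Esknor, Mirpel is earned (Rule 8).
With Mirpel and Sabtal, Morsyl is earned (Rule 7).
Pelvor would need Rental and Mirpel (Rule 6), but Rental is never earned. Elmsel would need Qorzor (Rule 4), but Qorzor is never earned. No rule produces Rental, and it is not given.

Morsyl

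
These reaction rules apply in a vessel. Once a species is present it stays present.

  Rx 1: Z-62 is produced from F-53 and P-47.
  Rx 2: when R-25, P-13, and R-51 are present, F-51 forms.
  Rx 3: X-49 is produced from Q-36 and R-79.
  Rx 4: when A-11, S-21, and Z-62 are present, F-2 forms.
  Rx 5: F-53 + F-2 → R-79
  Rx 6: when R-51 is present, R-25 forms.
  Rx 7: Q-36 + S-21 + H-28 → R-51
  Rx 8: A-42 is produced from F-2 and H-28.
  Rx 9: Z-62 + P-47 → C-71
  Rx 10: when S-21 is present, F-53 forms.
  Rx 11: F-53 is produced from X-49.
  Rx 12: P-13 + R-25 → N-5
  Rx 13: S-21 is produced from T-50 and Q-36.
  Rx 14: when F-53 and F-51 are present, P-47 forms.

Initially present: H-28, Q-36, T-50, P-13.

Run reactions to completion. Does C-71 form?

Yes

T-50 and Q-36 present → S-21 forms (Rx 13).
S-21 present → F-53 forms (Rx 10).
Q-36, S-21, and H-28 present → R-51 forms (Rx 7).
R-51 present → R-25 forms (Rx 6).
R-25, P-13, and R-51 present → F-51 forms (Rx 2).
F-53 and F-51 present → P-47 forms (Rx 14).
F-53 and P-47 present → Z-62 forms (Rx 1).
Z-62 and P-47 present → C-71 forms (Rx 9).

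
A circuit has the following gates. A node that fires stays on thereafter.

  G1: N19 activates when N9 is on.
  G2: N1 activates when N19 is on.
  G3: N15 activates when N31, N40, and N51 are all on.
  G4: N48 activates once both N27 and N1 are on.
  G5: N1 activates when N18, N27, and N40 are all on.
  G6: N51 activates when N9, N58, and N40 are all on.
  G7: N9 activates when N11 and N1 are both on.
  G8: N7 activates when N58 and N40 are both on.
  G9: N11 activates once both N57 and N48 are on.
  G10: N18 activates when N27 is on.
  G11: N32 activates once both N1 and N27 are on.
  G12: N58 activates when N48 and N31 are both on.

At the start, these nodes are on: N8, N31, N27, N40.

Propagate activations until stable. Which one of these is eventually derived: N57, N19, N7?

G10: N27 on → N18 on.
N18, N27, and N40 are on, so N1 activates (G5).
G4: N27 and N1 on → N48 on.
G12: N48 and N31 on → N58 on.
G8: N58 and N40 on → N7 on.
No rule produces N57, and it is not given. N19 would need N9 (G1), but N9 never turns on.

N7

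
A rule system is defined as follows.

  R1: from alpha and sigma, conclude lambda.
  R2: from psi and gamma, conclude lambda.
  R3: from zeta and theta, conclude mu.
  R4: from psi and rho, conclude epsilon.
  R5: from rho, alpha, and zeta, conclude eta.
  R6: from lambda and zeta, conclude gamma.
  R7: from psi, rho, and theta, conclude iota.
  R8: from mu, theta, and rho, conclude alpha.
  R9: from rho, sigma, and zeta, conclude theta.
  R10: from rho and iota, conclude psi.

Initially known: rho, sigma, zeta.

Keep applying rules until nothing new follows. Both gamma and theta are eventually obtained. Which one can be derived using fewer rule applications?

theta: rho, sigma, and zeta hold, so theta follows (R9). [1 rule application]
gamma: From rho, sigma, and zeta, R9 gives theta. zeta and theta hold, so mu follows (R3). mu, theta, and rho hold, so alpha follows (R8). alpha and sigma hold, so lambda follows (R1). lambda and zeta hold, so gamma follows (R6). [5 rule applications]
theta needs fewer.

theta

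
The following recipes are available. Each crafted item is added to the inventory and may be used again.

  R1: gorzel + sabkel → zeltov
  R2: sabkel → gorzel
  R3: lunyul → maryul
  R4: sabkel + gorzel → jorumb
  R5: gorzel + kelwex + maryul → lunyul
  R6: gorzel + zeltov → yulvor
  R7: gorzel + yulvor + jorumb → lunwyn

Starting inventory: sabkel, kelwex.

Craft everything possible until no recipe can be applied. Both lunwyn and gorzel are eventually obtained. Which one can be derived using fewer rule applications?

gorzel

gorzel: Using R2, sabkel makes gorzel. [1 rule application]
lunwyn: Using R2, sabkel makes gorzel. gorzel + sabkel → zeltov (R1). Using R4, sabkel and gorzel make jorumb. Using R6, gorzel and zeltov make yulvor. gorzel + yulvor + jorumb → lunwyn (R7). [5 rule applications]
gorzel needs fewer.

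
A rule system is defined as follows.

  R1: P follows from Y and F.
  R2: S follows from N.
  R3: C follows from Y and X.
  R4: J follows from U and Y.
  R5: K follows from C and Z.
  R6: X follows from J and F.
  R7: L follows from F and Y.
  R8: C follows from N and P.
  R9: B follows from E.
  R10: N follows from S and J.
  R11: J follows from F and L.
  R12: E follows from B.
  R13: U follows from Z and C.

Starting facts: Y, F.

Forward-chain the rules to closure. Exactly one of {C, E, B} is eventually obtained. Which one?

From F and Y, R7 gives L.
F and L hold, so J follows (R11).
From J and F, R6 gives X.
From Y and X, R3 gives C.
E would need B (R12), but B is never established. B would need E (R9), but E is never established.

C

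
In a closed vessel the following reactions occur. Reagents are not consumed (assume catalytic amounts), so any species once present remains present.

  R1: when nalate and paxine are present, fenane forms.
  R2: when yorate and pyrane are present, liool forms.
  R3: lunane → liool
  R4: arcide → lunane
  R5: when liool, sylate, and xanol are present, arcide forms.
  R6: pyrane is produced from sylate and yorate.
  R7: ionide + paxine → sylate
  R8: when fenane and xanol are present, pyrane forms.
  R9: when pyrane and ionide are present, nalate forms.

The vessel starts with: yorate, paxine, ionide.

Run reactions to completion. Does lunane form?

lunane would need arcide (R4), but arcide never forms.

No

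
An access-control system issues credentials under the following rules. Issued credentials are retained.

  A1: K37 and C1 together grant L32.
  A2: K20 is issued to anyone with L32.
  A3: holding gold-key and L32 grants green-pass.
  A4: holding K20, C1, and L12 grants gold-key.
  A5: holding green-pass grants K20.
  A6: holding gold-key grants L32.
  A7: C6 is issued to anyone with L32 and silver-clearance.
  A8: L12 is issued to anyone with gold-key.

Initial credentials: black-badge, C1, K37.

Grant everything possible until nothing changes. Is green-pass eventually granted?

No

green-pass would need gold-key and L32 (A3), but gold-key is never granted.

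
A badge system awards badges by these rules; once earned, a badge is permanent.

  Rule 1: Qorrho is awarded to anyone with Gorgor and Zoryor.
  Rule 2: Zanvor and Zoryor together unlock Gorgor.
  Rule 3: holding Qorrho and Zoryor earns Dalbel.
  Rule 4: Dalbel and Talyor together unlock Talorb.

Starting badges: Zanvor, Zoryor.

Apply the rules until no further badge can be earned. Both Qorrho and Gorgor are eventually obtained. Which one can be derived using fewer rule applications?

Gorgor: With Zanvor and Zoryor, Gorgor is earned (Rule 2). [1 rule application]
Qorrho: With Zanvor and Zoryor, Gorgor is earned (Rule 2). With Gorgor and Zoryor, Qorrho is earned (Rule 1). [2 rule applications]
Gorgor needs fewer.

Gorgor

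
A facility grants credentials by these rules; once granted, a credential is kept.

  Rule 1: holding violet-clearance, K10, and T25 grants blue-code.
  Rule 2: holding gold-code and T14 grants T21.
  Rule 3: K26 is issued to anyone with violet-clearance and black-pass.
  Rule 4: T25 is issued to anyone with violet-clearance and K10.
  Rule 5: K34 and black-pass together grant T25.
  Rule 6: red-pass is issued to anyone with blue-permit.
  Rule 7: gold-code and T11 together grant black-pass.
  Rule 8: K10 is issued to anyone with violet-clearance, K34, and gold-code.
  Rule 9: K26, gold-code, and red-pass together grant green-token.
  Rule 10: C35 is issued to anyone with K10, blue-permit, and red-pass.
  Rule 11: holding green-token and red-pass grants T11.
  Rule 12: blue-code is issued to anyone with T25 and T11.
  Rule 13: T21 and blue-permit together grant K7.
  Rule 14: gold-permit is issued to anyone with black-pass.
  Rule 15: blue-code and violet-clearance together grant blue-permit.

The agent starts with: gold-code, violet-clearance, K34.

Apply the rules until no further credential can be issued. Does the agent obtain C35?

Holding violet-clearance, K34, and gold-code grants K10 (Rule 8).
Holding violet-clearance and K10 grants T25 (Rule 4).
Holding violet-clearance, K10, and T25 grants blue-code (Rule 1).
Holding blue-code and violet-clearance grants blue-permit (Rule 15).
Holding blue-permit grants red-pass (Rule 6).
Holding K10, blue-permit, and red-pass grants C35 (Rule 10).

Yes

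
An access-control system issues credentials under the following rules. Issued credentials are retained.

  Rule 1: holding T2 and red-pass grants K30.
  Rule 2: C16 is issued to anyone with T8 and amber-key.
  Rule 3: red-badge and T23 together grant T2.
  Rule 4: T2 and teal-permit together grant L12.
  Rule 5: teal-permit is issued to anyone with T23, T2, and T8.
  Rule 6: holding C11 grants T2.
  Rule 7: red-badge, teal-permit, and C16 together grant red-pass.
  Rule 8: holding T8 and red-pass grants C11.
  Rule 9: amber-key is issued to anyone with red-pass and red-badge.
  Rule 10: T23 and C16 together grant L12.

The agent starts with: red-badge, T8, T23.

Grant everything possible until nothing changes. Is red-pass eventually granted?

No

red-pass would need red-badge, teal-permit, and C16 (Rule 7), but C16 is never granted.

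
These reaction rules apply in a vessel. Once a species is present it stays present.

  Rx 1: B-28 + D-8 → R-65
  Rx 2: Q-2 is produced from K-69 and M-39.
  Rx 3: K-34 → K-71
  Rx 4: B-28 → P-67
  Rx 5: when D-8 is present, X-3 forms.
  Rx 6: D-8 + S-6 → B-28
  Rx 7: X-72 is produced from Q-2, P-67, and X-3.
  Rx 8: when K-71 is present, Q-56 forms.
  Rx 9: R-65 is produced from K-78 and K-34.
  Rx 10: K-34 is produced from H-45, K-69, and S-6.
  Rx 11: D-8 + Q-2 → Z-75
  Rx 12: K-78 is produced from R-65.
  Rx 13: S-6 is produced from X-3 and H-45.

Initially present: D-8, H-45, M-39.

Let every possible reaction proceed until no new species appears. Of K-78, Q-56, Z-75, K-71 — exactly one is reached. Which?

K-78

D-8 present → X-3 forms (Rx 5).
X-3 and H-45 present → S-6 forms (Rx 13).
D-8 and S-6 present → B-28 forms (Rx 6).
B-28 and D-8 present → R-65 forms (Rx 1).
R-65 present → K-78 forms (Rx 12).
K-71 would need K-34 (Rx 3), but K-34 never forms. Q-56 would need K-71 (Rx 8), but K-71 never forms. Z-75 would need D-8 and Q-2 (Rx 11), but Q-2 never forms.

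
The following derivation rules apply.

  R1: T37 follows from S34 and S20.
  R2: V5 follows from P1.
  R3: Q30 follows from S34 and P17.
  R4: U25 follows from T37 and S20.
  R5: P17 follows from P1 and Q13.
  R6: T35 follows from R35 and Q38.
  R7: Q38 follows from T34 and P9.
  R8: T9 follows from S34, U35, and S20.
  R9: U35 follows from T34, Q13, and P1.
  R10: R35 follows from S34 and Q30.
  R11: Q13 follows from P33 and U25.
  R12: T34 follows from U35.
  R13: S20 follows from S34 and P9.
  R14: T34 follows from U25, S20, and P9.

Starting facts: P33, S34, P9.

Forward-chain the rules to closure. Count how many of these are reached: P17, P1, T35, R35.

0

P17 would need P1 and Q13 (R5), but P1 is never established.
No rule produces P1, and it is not given.
T35 would need R35 and Q38 (R6), but R35 is never established.
R35 would need S34 and Q30 (R10), but Q30 is never established.
None of the 4 are reached.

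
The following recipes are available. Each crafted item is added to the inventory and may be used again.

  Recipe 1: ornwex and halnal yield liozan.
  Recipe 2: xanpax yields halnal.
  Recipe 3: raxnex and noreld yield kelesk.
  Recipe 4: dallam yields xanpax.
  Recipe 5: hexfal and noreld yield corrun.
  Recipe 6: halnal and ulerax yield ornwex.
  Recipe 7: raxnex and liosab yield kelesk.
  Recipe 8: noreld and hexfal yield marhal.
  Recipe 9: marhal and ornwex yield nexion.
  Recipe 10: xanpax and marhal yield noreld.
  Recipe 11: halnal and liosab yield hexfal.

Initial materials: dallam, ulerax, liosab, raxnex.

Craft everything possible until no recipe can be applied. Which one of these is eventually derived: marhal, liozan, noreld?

liozan

dallam → xanpax (Recipe 4).
Using Recipe 2, xanpax makes halnal.
halnal and ulerax → ornwex (Recipe 6).
Using Recipe 1, ornwex and halnal make liozan.
marhal would need noreld and hexfal (Recipe 8), but noreld is never obtained. noreld would need xanpax and marhal (Recipe 10), but marhal is never obtained.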